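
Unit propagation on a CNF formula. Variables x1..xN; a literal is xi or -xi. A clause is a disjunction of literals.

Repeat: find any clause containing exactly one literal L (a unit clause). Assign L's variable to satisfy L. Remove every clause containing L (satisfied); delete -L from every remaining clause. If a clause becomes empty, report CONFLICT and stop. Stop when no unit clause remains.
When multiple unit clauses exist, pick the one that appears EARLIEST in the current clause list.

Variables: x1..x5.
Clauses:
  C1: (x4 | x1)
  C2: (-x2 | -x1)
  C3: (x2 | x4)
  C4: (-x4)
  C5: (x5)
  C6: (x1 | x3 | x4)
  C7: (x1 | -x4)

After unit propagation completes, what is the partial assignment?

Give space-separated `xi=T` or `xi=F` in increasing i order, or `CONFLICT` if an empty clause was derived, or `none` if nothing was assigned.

unit clause [-4] forces x4=F; simplify:
  drop 4 from [4, 1] -> [1]
  drop 4 from [2, 4] -> [2]
  drop 4 from [1, 3, 4] -> [1, 3]
  satisfied 2 clause(s); 5 remain; assigned so far: [4]
unit clause [1] forces x1=T; simplify:
  drop -1 from [-2, -1] -> [-2]
  satisfied 2 clause(s); 3 remain; assigned so far: [1, 4]
unit clause [-2] forces x2=F; simplify:
  drop 2 from [2] -> [] (empty!)
  satisfied 1 clause(s); 2 remain; assigned so far: [1, 2, 4]
CONFLICT (empty clause)

Answer: CONFLICT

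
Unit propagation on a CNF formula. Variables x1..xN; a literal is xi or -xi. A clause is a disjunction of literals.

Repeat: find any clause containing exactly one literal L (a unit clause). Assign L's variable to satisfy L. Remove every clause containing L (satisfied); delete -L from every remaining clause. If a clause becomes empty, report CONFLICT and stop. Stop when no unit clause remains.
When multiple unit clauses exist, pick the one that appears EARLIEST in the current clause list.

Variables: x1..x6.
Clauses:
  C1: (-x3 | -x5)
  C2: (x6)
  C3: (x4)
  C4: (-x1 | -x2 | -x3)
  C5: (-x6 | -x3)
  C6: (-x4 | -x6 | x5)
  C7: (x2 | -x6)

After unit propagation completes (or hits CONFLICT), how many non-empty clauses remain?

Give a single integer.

unit clause [6] forces x6=T; simplify:
  drop -6 from [-6, -3] -> [-3]
  drop -6 from [-4, -6, 5] -> [-4, 5]
  drop -6 from [2, -6] -> [2]
  satisfied 1 clause(s); 6 remain; assigned so far: [6]
unit clause [4] forces x4=T; simplify:
  drop -4 from [-4, 5] -> [5]
  satisfied 1 clause(s); 5 remain; assigned so far: [4, 6]
unit clause [-3] forces x3=F; simplify:
  satisfied 3 clause(s); 2 remain; assigned so far: [3, 4, 6]
unit clause [5] forces x5=T; simplify:
  satisfied 1 clause(s); 1 remain; assigned so far: [3, 4, 5, 6]
unit clause [2] forces x2=T; simplify:
  satisfied 1 clause(s); 0 remain; assigned so far: [2, 3, 4, 5, 6]

Answer: 0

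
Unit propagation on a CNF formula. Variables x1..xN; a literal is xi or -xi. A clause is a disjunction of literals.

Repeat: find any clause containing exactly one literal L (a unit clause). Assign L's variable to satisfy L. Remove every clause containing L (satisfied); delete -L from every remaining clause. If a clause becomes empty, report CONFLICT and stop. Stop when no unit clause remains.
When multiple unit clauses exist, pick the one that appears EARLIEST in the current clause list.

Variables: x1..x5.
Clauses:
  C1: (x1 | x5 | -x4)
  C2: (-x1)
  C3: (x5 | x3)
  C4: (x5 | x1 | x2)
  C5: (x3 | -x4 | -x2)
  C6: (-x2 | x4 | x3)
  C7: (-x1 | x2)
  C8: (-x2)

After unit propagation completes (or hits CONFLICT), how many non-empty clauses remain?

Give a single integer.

unit clause [-1] forces x1=F; simplify:
  drop 1 from [1, 5, -4] -> [5, -4]
  drop 1 from [5, 1, 2] -> [5, 2]
  satisfied 2 clause(s); 6 remain; assigned so far: [1]
unit clause [-2] forces x2=F; simplify:
  drop 2 from [5, 2] -> [5]
  satisfied 3 clause(s); 3 remain; assigned so far: [1, 2]
unit clause [5] forces x5=T; simplify:
  satisfied 3 clause(s); 0 remain; assigned so far: [1, 2, 5]

Answer: 0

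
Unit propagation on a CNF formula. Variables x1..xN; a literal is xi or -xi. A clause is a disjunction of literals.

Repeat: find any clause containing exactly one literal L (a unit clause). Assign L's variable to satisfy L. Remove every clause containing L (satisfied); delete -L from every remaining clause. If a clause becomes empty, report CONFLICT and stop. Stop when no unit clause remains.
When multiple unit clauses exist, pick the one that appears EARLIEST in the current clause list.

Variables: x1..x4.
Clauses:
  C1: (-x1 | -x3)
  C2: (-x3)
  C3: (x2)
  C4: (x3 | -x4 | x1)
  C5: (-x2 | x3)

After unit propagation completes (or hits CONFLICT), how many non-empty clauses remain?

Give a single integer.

unit clause [-3] forces x3=F; simplify:
  drop 3 from [3, -4, 1] -> [-4, 1]
  drop 3 from [-2, 3] -> [-2]
  satisfied 2 clause(s); 3 remain; assigned so far: [3]
unit clause [2] forces x2=T; simplify:
  drop -2 from [-2] -> [] (empty!)
  satisfied 1 clause(s); 2 remain; assigned so far: [2, 3]
CONFLICT (empty clause)

Answer: 1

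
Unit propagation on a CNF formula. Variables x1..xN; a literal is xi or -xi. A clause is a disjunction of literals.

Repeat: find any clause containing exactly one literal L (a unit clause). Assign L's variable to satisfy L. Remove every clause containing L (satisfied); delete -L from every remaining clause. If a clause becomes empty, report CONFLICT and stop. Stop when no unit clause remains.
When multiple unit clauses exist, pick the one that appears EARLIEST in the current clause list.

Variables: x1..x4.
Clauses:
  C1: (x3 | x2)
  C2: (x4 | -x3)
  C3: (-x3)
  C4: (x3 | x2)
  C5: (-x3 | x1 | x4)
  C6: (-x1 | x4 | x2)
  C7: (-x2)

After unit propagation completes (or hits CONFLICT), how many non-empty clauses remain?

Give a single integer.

Answer: 0

Derivation:
unit clause [-3] forces x3=F; simplify:
  drop 3 from [3, 2] -> [2]
  drop 3 from [3, 2] -> [2]
  satisfied 3 clause(s); 4 remain; assigned so far: [3]
unit clause [2] forces x2=T; simplify:
  drop -2 from [-2] -> [] (empty!)
  satisfied 3 clause(s); 1 remain; assigned so far: [2, 3]
CONFLICT (empty clause)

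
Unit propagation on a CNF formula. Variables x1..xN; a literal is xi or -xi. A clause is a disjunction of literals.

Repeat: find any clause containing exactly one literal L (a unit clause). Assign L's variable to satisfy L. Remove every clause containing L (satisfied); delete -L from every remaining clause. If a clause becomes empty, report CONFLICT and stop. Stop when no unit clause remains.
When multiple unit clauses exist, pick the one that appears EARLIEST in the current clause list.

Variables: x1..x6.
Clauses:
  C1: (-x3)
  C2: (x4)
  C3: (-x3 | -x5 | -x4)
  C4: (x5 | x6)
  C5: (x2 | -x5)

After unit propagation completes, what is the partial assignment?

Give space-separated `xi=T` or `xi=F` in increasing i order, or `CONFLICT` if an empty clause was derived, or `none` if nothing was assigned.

Answer: x3=F x4=T

Derivation:
unit clause [-3] forces x3=F; simplify:
  satisfied 2 clause(s); 3 remain; assigned so far: [3]
unit clause [4] forces x4=T; simplify:
  satisfied 1 clause(s); 2 remain; assigned so far: [3, 4]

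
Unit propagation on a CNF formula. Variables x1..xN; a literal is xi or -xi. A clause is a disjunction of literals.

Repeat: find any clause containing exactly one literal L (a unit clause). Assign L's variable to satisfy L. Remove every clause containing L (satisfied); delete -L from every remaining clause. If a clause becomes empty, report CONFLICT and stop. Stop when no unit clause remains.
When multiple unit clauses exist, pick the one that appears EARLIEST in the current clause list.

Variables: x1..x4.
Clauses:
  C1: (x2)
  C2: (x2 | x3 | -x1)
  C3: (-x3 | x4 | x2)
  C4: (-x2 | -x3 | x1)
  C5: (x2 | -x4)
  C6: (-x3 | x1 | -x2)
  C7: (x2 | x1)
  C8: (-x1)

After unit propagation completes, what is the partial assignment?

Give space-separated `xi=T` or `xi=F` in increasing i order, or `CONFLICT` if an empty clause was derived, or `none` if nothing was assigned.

Answer: x1=F x2=T x3=F

Derivation:
unit clause [2] forces x2=T; simplify:
  drop -2 from [-2, -3, 1] -> [-3, 1]
  drop -2 from [-3, 1, -2] -> [-3, 1]
  satisfied 5 clause(s); 3 remain; assigned so far: [2]
unit clause [-1] forces x1=F; simplify:
  drop 1 from [-3, 1] -> [-3]
  drop 1 from [-3, 1] -> [-3]
  satisfied 1 clause(s); 2 remain; assigned so far: [1, 2]
unit clause [-3] forces x3=F; simplify:
  satisfied 2 clause(s); 0 remain; assigned so far: [1, 2, 3]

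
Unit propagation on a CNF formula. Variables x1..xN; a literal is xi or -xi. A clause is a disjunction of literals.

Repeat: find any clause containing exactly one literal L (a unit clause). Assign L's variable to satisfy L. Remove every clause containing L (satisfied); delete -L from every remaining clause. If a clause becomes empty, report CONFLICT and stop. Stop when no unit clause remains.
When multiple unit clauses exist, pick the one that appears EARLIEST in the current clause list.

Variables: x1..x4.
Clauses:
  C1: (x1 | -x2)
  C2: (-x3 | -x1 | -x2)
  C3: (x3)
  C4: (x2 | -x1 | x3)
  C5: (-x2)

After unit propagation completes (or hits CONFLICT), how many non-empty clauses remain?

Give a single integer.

Answer: 0

Derivation:
unit clause [3] forces x3=T; simplify:
  drop -3 from [-3, -1, -2] -> [-1, -2]
  satisfied 2 clause(s); 3 remain; assigned so far: [3]
unit clause [-2] forces x2=F; simplify:
  satisfied 3 clause(s); 0 remain; assigned so far: [2, 3]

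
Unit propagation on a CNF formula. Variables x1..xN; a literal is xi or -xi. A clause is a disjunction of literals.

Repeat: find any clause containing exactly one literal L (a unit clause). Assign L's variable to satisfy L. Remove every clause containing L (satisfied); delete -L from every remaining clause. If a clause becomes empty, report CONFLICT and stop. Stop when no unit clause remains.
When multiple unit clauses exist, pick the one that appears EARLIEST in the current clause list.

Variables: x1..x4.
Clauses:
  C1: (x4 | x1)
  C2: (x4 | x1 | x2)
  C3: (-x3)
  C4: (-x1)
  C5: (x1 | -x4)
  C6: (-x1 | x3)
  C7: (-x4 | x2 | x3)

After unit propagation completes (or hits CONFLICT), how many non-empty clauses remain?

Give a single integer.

unit clause [-3] forces x3=F; simplify:
  drop 3 from [-1, 3] -> [-1]
  drop 3 from [-4, 2, 3] -> [-4, 2]
  satisfied 1 clause(s); 6 remain; assigned so far: [3]
unit clause [-1] forces x1=F; simplify:
  drop 1 from [4, 1] -> [4]
  drop 1 from [4, 1, 2] -> [4, 2]
  drop 1 from [1, -4] -> [-4]
  satisfied 2 clause(s); 4 remain; assigned so far: [1, 3]
unit clause [4] forces x4=T; simplify:
  drop -4 from [-4] -> [] (empty!)
  drop -4 from [-4, 2] -> [2]
  satisfied 2 clause(s); 2 remain; assigned so far: [1, 3, 4]
CONFLICT (empty clause)

Answer: 1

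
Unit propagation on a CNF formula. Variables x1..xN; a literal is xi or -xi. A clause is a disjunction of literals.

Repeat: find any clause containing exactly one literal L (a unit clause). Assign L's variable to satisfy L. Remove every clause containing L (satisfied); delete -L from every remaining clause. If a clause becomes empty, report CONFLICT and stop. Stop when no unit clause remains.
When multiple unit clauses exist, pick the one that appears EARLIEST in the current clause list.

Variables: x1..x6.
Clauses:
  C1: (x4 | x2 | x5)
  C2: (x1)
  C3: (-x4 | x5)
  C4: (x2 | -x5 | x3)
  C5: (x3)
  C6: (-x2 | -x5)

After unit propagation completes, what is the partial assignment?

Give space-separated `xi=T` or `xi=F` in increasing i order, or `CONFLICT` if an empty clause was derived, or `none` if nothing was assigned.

Answer: x1=T x3=T

Derivation:
unit clause [1] forces x1=T; simplify:
  satisfied 1 clause(s); 5 remain; assigned so far: [1]
unit clause [3] forces x3=T; simplify:
  satisfied 2 clause(s); 3 remain; assigned so far: [1, 3]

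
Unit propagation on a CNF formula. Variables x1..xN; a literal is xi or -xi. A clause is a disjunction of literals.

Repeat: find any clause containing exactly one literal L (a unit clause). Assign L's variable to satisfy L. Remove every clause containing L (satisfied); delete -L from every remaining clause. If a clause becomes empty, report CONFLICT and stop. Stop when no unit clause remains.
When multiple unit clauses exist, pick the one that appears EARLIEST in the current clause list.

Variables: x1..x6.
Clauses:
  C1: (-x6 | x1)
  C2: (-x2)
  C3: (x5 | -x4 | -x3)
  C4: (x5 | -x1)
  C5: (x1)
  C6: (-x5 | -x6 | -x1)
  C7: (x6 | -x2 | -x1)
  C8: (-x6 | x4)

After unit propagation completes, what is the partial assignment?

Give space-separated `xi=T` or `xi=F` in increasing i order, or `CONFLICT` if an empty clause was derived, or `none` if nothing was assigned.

Answer: x1=T x2=F x5=T x6=F

Derivation:
unit clause [-2] forces x2=F; simplify:
  satisfied 2 clause(s); 6 remain; assigned so far: [2]
unit clause [1] forces x1=T; simplify:
  drop -1 from [5, -1] -> [5]
  drop -1 from [-5, -6, -1] -> [-5, -6]
  satisfied 2 clause(s); 4 remain; assigned so far: [1, 2]
unit clause [5] forces x5=T; simplify:
  drop -5 from [-5, -6] -> [-6]
  satisfied 2 clause(s); 2 remain; assigned so far: [1, 2, 5]
unit clause [-6] forces x6=F; simplify:
  satisfied 2 clause(s); 0 remain; assigned so far: [1, 2, 5, 6]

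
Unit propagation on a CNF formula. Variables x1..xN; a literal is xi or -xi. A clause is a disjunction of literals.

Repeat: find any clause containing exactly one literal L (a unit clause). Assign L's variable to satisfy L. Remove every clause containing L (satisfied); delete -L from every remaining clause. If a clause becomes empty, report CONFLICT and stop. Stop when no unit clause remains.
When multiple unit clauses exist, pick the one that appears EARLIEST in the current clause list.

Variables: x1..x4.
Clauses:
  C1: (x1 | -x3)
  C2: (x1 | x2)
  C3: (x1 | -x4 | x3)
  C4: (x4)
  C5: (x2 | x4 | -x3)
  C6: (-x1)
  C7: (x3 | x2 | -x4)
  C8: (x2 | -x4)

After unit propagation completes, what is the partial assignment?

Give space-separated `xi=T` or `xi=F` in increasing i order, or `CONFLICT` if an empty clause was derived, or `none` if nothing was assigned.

Answer: CONFLICT

Derivation:
unit clause [4] forces x4=T; simplify:
  drop -4 from [1, -4, 3] -> [1, 3]
  drop -4 from [3, 2, -4] -> [3, 2]
  drop -4 from [2, -4] -> [2]
  satisfied 2 clause(s); 6 remain; assigned so far: [4]
unit clause [-1] forces x1=F; simplify:
  drop 1 from [1, -3] -> [-3]
  drop 1 from [1, 2] -> [2]
  drop 1 from [1, 3] -> [3]
  satisfied 1 clause(s); 5 remain; assigned so far: [1, 4]
unit clause [-3] forces x3=F; simplify:
  drop 3 from [3] -> [] (empty!)
  drop 3 from [3, 2] -> [2]
  satisfied 1 clause(s); 4 remain; assigned so far: [1, 3, 4]
CONFLICT (empty clause)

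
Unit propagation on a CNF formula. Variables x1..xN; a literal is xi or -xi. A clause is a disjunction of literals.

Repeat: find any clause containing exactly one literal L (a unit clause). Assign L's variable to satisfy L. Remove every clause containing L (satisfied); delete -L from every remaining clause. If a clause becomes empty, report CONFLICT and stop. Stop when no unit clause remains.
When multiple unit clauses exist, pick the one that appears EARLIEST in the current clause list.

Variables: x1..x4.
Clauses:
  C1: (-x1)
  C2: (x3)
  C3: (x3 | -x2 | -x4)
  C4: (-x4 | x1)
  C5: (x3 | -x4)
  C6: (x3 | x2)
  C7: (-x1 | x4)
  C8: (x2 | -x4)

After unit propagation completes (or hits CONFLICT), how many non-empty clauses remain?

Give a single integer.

Answer: 0

Derivation:
unit clause [-1] forces x1=F; simplify:
  drop 1 from [-4, 1] -> [-4]
  satisfied 2 clause(s); 6 remain; assigned so far: [1]
unit clause [3] forces x3=T; simplify:
  satisfied 4 clause(s); 2 remain; assigned so far: [1, 3]
unit clause [-4] forces x4=F; simplify:
  satisfied 2 clause(s); 0 remain; assigned so far: [1, 3, 4]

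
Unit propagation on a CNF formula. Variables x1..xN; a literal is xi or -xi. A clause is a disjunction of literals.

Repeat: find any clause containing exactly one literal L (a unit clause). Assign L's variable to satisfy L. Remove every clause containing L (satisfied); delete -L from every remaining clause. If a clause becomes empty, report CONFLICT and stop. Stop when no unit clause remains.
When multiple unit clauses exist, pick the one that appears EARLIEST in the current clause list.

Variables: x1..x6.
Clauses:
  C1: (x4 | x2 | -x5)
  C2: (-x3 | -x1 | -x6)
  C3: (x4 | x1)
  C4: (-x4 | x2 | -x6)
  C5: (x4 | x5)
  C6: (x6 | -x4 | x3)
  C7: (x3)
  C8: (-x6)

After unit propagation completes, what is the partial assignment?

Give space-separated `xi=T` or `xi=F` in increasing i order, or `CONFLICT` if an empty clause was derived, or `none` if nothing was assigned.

Answer: x3=T x6=F

Derivation:
unit clause [3] forces x3=T; simplify:
  drop -3 from [-3, -1, -6] -> [-1, -6]
  satisfied 2 clause(s); 6 remain; assigned so far: [3]
unit clause [-6] forces x6=F; simplify:
  satisfied 3 clause(s); 3 remain; assigned so far: [3, 6]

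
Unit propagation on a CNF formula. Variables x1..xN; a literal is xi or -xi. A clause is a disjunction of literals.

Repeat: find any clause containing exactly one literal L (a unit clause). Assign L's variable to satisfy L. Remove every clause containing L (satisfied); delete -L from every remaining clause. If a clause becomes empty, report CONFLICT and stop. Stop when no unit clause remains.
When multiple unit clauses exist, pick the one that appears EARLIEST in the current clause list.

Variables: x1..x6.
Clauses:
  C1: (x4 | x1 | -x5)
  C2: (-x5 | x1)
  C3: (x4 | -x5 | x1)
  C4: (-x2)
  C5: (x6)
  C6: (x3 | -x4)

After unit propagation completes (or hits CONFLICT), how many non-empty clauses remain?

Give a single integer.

unit clause [-2] forces x2=F; simplify:
  satisfied 1 clause(s); 5 remain; assigned so far: [2]
unit clause [6] forces x6=T; simplify:
  satisfied 1 clause(s); 4 remain; assigned so far: [2, 6]

Answer: 4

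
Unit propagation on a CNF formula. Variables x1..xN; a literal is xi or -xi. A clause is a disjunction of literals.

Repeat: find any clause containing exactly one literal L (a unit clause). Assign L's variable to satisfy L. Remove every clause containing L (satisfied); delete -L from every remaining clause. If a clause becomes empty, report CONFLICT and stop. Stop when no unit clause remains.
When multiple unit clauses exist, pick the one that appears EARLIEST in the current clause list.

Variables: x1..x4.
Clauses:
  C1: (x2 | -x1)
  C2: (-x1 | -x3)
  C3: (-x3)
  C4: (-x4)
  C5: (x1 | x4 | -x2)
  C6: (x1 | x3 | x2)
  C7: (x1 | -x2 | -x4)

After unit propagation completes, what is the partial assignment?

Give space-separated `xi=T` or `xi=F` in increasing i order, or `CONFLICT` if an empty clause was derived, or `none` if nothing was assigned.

unit clause [-3] forces x3=F; simplify:
  drop 3 from [1, 3, 2] -> [1, 2]
  satisfied 2 clause(s); 5 remain; assigned so far: [3]
unit clause [-4] forces x4=F; simplify:
  drop 4 from [1, 4, -2] -> [1, -2]
  satisfied 2 clause(s); 3 remain; assigned so far: [3, 4]

Answer: x3=F x4=F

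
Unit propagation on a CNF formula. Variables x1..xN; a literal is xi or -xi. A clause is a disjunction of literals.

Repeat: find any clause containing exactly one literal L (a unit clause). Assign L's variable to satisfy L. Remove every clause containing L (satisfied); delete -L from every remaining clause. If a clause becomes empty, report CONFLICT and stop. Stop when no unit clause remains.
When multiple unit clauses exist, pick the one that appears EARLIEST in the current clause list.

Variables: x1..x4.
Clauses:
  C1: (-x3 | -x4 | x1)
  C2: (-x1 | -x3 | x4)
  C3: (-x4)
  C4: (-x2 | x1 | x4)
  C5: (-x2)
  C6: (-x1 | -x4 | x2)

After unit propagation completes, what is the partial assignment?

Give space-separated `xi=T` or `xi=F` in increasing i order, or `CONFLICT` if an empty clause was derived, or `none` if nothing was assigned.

Answer: x2=F x4=F

Derivation:
unit clause [-4] forces x4=F; simplify:
  drop 4 from [-1, -3, 4] -> [-1, -3]
  drop 4 from [-2, 1, 4] -> [-2, 1]
  satisfied 3 clause(s); 3 remain; assigned so far: [4]
unit clause [-2] forces x2=F; simplify:
  satisfied 2 clause(s); 1 remain; assigned so far: [2, 4]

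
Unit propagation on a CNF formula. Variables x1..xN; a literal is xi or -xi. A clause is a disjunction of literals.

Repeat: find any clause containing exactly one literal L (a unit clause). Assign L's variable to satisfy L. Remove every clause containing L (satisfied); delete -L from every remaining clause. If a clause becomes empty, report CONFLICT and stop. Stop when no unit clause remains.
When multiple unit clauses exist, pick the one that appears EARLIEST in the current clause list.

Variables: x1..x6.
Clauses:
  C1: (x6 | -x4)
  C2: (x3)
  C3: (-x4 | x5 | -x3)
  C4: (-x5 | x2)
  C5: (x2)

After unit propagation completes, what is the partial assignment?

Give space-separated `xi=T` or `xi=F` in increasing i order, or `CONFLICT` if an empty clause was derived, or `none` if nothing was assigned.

Answer: x2=T x3=T

Derivation:
unit clause [3] forces x3=T; simplify:
  drop -3 from [-4, 5, -3] -> [-4, 5]
  satisfied 1 clause(s); 4 remain; assigned so far: [3]
unit clause [2] forces x2=T; simplify:
  satisfied 2 clause(s); 2 remain; assigned so far: [2, 3]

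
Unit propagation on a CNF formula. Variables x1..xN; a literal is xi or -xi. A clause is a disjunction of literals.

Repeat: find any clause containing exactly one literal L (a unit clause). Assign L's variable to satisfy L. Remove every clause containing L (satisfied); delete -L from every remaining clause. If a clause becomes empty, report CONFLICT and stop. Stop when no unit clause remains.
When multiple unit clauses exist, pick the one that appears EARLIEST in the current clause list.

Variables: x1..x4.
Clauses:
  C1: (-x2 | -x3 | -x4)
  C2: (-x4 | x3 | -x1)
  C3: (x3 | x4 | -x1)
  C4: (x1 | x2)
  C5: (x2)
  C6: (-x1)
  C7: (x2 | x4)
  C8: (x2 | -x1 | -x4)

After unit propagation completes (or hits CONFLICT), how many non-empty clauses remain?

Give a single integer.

unit clause [2] forces x2=T; simplify:
  drop -2 from [-2, -3, -4] -> [-3, -4]
  satisfied 4 clause(s); 4 remain; assigned so far: [2]
unit clause [-1] forces x1=F; simplify:
  satisfied 3 clause(s); 1 remain; assigned so far: [1, 2]

Answer: 1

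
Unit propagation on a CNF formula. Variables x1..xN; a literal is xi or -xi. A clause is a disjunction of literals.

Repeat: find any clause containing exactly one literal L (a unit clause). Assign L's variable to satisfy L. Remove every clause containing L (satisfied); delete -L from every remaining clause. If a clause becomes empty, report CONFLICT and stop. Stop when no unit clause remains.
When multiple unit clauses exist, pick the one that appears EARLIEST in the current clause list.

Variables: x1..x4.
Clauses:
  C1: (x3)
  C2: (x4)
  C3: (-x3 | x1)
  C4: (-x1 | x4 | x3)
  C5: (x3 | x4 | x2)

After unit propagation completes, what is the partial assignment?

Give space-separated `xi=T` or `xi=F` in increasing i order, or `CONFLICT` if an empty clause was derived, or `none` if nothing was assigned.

Answer: x1=T x3=T x4=T

Derivation:
unit clause [3] forces x3=T; simplify:
  drop -3 from [-3, 1] -> [1]
  satisfied 3 clause(s); 2 remain; assigned so far: [3]
unit clause [4] forces x4=T; simplify:
  satisfied 1 clause(s); 1 remain; assigned so far: [3, 4]
unit clause [1] forces x1=T; simplify:
  satisfied 1 clause(s); 0 remain; assigned so far: [1, 3, 4]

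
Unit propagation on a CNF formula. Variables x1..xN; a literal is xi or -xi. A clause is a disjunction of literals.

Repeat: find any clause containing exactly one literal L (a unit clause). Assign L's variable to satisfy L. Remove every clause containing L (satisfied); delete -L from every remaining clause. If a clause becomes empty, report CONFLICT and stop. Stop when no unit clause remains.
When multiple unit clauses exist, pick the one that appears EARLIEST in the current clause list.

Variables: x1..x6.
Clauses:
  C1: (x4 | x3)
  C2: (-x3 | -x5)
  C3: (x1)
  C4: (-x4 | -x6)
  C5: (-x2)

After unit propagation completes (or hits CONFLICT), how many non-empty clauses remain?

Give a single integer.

Answer: 3

Derivation:
unit clause [1] forces x1=T; simplify:
  satisfied 1 clause(s); 4 remain; assigned so far: [1]
unit clause [-2] forces x2=F; simplify:
  satisfied 1 clause(s); 3 remain; assigned so far: [1, 2]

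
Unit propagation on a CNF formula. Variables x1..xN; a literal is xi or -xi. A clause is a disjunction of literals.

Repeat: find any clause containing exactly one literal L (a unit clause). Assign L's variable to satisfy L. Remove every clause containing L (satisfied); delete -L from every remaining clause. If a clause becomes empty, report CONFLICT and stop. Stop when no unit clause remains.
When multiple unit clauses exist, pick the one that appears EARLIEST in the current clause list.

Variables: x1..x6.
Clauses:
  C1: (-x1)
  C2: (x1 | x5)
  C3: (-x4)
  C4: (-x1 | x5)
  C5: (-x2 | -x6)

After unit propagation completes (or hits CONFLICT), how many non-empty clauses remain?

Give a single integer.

Answer: 1

Derivation:
unit clause [-1] forces x1=F; simplify:
  drop 1 from [1, 5] -> [5]
  satisfied 2 clause(s); 3 remain; assigned so far: [1]
unit clause [5] forces x5=T; simplify:
  satisfied 1 clause(s); 2 remain; assigned so far: [1, 5]
unit clause [-4] forces x4=F; simplify:
  satisfied 1 clause(s); 1 remain; assigned so far: [1, 4, 5]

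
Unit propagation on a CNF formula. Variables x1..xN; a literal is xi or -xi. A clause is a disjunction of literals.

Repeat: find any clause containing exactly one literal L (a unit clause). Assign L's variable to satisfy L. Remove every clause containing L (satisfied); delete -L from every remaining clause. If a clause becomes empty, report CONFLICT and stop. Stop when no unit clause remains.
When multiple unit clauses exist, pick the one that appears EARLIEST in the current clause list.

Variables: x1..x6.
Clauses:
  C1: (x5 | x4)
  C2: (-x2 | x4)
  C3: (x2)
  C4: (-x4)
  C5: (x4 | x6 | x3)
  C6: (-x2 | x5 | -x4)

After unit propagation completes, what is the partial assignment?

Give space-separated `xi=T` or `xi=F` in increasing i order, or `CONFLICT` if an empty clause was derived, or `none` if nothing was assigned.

Answer: CONFLICT

Derivation:
unit clause [2] forces x2=T; simplify:
  drop -2 from [-2, 4] -> [4]
  drop -2 from [-2, 5, -4] -> [5, -4]
  satisfied 1 clause(s); 5 remain; assigned so far: [2]
unit clause [4] forces x4=T; simplify:
  drop -4 from [-4] -> [] (empty!)
  drop -4 from [5, -4] -> [5]
  satisfied 3 clause(s); 2 remain; assigned so far: [2, 4]
CONFLICT (empty clause)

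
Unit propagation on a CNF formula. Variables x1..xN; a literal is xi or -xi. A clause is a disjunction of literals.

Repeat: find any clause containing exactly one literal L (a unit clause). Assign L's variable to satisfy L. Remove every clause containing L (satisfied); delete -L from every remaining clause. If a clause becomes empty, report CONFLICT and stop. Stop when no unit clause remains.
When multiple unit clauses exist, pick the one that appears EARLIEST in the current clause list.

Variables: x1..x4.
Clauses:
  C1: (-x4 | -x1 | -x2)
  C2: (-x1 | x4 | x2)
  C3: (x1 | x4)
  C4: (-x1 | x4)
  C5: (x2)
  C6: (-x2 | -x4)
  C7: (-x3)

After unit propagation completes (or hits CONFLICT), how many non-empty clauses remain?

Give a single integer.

unit clause [2] forces x2=T; simplify:
  drop -2 from [-4, -1, -2] -> [-4, -1]
  drop -2 from [-2, -4] -> [-4]
  satisfied 2 clause(s); 5 remain; assigned so far: [2]
unit clause [-4] forces x4=F; simplify:
  drop 4 from [1, 4] -> [1]
  drop 4 from [-1, 4] -> [-1]
  satisfied 2 clause(s); 3 remain; assigned so far: [2, 4]
unit clause [1] forces x1=T; simplify:
  drop -1 from [-1] -> [] (empty!)
  satisfied 1 clause(s); 2 remain; assigned so far: [1, 2, 4]
CONFLICT (empty clause)

Answer: 1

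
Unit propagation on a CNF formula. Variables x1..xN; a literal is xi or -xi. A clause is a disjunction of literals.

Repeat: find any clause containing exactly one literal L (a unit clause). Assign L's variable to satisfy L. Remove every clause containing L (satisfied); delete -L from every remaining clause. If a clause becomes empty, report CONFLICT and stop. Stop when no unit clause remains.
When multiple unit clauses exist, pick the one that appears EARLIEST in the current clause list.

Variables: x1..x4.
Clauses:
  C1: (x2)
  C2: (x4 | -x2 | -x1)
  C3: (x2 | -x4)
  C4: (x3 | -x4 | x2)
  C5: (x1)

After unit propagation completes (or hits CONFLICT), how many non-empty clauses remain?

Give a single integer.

Answer: 0

Derivation:
unit clause [2] forces x2=T; simplify:
  drop -2 from [4, -2, -1] -> [4, -1]
  satisfied 3 clause(s); 2 remain; assigned so far: [2]
unit clause [1] forces x1=T; simplify:
  drop -1 from [4, -1] -> [4]
  satisfied 1 clause(s); 1 remain; assigned so far: [1, 2]
unit clause [4] forces x4=T; simplify:
  satisfied 1 clause(s); 0 remain; assigned so far: [1, 2, 4]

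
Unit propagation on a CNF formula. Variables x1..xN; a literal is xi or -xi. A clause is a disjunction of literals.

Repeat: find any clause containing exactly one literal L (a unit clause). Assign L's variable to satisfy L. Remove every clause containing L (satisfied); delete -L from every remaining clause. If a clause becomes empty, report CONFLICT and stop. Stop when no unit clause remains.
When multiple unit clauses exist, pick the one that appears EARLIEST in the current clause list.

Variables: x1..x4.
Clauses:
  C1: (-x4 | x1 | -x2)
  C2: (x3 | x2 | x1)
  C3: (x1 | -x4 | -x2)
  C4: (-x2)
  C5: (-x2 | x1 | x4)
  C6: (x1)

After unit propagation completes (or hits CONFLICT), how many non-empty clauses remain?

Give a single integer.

Answer: 0

Derivation:
unit clause [-2] forces x2=F; simplify:
  drop 2 from [3, 2, 1] -> [3, 1]
  satisfied 4 clause(s); 2 remain; assigned so far: [2]
unit clause [1] forces x1=T; simplify:
  satisfied 2 clause(s); 0 remain; assigned so far: [1, 2]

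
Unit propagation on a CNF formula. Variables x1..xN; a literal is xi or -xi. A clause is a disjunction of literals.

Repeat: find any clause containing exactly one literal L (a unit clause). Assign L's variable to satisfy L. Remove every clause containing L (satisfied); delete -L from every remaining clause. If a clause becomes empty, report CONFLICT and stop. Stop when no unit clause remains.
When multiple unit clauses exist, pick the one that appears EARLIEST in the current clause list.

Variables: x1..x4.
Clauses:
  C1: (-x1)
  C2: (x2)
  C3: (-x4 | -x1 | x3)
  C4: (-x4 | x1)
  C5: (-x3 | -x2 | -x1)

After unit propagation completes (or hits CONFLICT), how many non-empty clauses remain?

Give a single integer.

Answer: 0

Derivation:
unit clause [-1] forces x1=F; simplify:
  drop 1 from [-4, 1] -> [-4]
  satisfied 3 clause(s); 2 remain; assigned so far: [1]
unit clause [2] forces x2=T; simplify:
  satisfied 1 clause(s); 1 remain; assigned so far: [1, 2]
unit clause [-4] forces x4=F; simplify:
  satisfied 1 clause(s); 0 remain; assigned so far: [1, 2, 4]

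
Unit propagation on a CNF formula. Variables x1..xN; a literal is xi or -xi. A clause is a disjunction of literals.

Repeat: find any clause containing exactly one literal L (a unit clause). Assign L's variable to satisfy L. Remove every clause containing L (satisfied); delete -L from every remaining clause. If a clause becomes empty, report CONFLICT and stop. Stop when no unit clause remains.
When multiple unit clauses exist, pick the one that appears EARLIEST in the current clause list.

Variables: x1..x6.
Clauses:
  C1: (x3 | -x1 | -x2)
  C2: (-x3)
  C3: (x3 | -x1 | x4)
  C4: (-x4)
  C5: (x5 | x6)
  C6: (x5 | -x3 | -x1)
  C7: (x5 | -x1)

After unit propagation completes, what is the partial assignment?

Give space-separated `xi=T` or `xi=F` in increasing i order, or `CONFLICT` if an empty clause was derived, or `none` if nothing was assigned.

unit clause [-3] forces x3=F; simplify:
  drop 3 from [3, -1, -2] -> [-1, -2]
  drop 3 from [3, -1, 4] -> [-1, 4]
  satisfied 2 clause(s); 5 remain; assigned so far: [3]
unit clause [-4] forces x4=F; simplify:
  drop 4 from [-1, 4] -> [-1]
  satisfied 1 clause(s); 4 remain; assigned so far: [3, 4]
unit clause [-1] forces x1=F; simplify:
  satisfied 3 clause(s); 1 remain; assigned so far: [1, 3, 4]

Answer: x1=F x3=F x4=F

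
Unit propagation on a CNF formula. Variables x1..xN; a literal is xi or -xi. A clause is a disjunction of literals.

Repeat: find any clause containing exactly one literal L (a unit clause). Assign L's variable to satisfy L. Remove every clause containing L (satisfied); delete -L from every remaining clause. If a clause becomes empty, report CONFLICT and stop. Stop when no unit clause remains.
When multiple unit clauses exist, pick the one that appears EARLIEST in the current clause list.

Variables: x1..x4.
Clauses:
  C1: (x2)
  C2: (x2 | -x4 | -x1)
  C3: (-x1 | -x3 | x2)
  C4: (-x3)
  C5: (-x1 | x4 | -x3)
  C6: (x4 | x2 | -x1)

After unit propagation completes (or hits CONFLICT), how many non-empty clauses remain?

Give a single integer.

unit clause [2] forces x2=T; simplify:
  satisfied 4 clause(s); 2 remain; assigned so far: [2]
unit clause [-3] forces x3=F; simplify:
  satisfied 2 clause(s); 0 remain; assigned so far: [2, 3]

Answer: 0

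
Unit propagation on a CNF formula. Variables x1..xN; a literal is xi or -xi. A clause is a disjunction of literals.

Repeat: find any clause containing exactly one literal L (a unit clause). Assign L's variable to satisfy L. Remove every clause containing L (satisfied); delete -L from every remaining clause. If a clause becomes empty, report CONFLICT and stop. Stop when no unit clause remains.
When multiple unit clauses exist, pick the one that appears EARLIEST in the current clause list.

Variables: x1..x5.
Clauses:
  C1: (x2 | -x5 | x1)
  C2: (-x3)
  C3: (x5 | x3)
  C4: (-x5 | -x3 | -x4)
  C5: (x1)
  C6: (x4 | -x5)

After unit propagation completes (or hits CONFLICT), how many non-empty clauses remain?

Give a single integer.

Answer: 0

Derivation:
unit clause [-3] forces x3=F; simplify:
  drop 3 from [5, 3] -> [5]
  satisfied 2 clause(s); 4 remain; assigned so far: [3]
unit clause [5] forces x5=T; simplify:
  drop -5 from [2, -5, 1] -> [2, 1]
  drop -5 from [4, -5] -> [4]
  satisfied 1 clause(s); 3 remain; assigned so far: [3, 5]
unit clause [1] forces x1=T; simplify:
  satisfied 2 clause(s); 1 remain; assigned so far: [1, 3, 5]
unit clause [4] forces x4=T; simplify:
  satisfied 1 clause(s); 0 remain; assigned so far: [1, 3, 4, 5]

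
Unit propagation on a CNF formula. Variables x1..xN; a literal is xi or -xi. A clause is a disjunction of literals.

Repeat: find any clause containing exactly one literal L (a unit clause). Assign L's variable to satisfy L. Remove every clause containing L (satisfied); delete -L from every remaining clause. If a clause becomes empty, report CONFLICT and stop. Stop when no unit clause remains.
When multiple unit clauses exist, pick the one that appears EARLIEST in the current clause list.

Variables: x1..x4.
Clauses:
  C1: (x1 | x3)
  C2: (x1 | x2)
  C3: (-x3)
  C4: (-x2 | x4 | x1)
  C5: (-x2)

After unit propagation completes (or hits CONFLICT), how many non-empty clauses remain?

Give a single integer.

Answer: 0

Derivation:
unit clause [-3] forces x3=F; simplify:
  drop 3 from [1, 3] -> [1]
  satisfied 1 clause(s); 4 remain; assigned so far: [3]
unit clause [1] forces x1=T; simplify:
  satisfied 3 clause(s); 1 remain; assigned so far: [1, 3]
unit clause [-2] forces x2=F; simplify:
  satisfied 1 clause(s); 0 remain; assigned so far: [1, 2, 3]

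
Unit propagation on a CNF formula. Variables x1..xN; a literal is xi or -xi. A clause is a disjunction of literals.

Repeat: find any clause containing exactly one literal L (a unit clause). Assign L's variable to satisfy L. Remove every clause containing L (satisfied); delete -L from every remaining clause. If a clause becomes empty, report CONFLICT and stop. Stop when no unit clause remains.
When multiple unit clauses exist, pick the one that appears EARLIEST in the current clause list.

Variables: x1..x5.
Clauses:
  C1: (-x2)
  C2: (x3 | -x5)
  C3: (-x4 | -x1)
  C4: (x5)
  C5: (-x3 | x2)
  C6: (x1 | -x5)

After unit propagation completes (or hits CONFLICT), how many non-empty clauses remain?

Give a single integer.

Answer: 2

Derivation:
unit clause [-2] forces x2=F; simplify:
  drop 2 from [-3, 2] -> [-3]
  satisfied 1 clause(s); 5 remain; assigned so far: [2]
unit clause [5] forces x5=T; simplify:
  drop -5 from [3, -5] -> [3]
  drop -5 from [1, -5] -> [1]
  satisfied 1 clause(s); 4 remain; assigned so far: [2, 5]
unit clause [3] forces x3=T; simplify:
  drop -3 from [-3] -> [] (empty!)
  satisfied 1 clause(s); 3 remain; assigned so far: [2, 3, 5]
CONFLICT (empty clause)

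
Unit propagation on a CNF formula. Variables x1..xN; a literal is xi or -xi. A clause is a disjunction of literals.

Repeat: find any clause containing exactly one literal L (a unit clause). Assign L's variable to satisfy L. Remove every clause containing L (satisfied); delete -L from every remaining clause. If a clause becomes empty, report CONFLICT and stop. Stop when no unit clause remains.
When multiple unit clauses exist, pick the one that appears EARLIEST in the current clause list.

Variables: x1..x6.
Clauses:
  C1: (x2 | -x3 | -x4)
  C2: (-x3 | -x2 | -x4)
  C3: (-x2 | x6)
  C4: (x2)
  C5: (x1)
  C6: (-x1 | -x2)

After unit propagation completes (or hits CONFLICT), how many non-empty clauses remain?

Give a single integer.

Answer: 1

Derivation:
unit clause [2] forces x2=T; simplify:
  drop -2 from [-3, -2, -4] -> [-3, -4]
  drop -2 from [-2, 6] -> [6]
  drop -2 from [-1, -2] -> [-1]
  satisfied 2 clause(s); 4 remain; assigned so far: [2]
unit clause [6] forces x6=T; simplify:
  satisfied 1 clause(s); 3 remain; assigned so far: [2, 6]
unit clause [1] forces x1=T; simplify:
  drop -1 from [-1] -> [] (empty!)
  satisfied 1 clause(s); 2 remain; assigned so far: [1, 2, 6]
CONFLICT (empty clause)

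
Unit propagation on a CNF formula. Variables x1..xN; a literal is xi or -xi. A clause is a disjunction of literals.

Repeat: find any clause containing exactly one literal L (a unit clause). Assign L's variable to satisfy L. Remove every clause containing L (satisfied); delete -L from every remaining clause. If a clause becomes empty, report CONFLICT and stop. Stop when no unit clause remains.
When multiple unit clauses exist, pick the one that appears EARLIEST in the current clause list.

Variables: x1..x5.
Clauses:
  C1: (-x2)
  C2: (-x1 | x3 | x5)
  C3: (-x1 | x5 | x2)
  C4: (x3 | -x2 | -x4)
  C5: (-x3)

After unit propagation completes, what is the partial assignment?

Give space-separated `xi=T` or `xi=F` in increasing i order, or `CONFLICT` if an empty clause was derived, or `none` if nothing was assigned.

Answer: x2=F x3=F

Derivation:
unit clause [-2] forces x2=F; simplify:
  drop 2 from [-1, 5, 2] -> [-1, 5]
  satisfied 2 clause(s); 3 remain; assigned so far: [2]
unit clause [-3] forces x3=F; simplify:
  drop 3 from [-1, 3, 5] -> [-1, 5]
  satisfied 1 clause(s); 2 remain; assigned so far: [2, 3]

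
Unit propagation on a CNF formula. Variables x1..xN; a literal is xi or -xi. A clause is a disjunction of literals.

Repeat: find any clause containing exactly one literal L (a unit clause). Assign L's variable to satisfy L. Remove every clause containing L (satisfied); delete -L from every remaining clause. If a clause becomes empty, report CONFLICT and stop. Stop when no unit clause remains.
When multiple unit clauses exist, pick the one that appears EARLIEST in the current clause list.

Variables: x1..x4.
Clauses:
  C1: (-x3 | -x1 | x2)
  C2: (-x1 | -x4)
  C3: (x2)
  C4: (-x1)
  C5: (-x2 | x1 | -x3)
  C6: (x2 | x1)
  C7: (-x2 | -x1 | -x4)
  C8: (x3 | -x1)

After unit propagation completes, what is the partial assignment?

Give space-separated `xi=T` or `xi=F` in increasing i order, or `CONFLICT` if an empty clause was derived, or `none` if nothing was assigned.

Answer: x1=F x2=T x3=F

Derivation:
unit clause [2] forces x2=T; simplify:
  drop -2 from [-2, 1, -3] -> [1, -3]
  drop -2 from [-2, -1, -4] -> [-1, -4]
  satisfied 3 clause(s); 5 remain; assigned so far: [2]
unit clause [-1] forces x1=F; simplify:
  drop 1 from [1, -3] -> [-3]
  satisfied 4 clause(s); 1 remain; assigned so far: [1, 2]
unit clause [-3] forces x3=F; simplify:
  satisfied 1 clause(s); 0 remain; assigned so far: [1, 2, 3]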